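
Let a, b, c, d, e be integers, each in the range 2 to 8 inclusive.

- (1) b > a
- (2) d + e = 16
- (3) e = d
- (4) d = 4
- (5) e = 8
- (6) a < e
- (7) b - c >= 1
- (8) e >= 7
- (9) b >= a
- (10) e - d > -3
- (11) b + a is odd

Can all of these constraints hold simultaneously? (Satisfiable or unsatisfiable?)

Constraint 5 fixes e = 8 and constraint 4 fixes d = 4, but constraint 3 requires e = d. Since 8 ≠ 4, contradiction.

Unsatisfiable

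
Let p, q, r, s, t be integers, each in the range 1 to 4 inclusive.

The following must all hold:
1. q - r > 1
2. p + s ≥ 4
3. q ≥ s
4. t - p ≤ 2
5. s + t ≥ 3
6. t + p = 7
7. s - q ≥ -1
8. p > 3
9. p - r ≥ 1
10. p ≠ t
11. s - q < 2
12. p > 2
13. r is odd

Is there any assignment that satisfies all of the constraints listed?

Satisfiable

Try p = 4, q = 3, r = 1, s = 2, t = 3.
Check constraint 1: q - r = 2; constraint 2: p + s = 6. The remaining constraints are straightforward to verify.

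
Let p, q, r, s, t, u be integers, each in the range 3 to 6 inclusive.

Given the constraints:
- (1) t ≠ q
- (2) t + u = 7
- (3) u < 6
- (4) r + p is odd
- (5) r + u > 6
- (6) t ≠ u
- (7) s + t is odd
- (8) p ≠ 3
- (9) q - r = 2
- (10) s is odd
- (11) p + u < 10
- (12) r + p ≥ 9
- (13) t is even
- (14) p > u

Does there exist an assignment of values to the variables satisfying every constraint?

Take p = 5, q = 6, r = 4, s = 3, t = 4, u = 3. Then constraint 2: t + u = 7; constraint 5: r + u = 7, and every other listed constraint is also met.

Satisfiable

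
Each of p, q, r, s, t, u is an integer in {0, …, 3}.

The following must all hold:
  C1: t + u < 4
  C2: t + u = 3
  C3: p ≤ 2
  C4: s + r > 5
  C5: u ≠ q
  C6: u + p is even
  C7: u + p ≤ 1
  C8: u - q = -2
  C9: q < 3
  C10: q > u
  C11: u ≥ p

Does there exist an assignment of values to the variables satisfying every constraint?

Satisfiable

Take p = 0, q = 2, r = 3, s = 3, t = 3, u = 0. Then constraint 1: t + u = 3; constraint 2: t + u = 3, and every other listed constraint is also met.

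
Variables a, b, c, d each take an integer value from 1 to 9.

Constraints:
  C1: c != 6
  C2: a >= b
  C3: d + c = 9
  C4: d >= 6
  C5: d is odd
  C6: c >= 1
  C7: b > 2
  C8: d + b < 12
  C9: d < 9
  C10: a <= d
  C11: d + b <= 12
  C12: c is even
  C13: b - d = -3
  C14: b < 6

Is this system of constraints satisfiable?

Try a = 6, b = 4, c = 2, d = 7.
Check constraint 3: d + c = 9; constraint 8: d + b = 11. The remaining constraints are straightforward to verify.

Satisfiable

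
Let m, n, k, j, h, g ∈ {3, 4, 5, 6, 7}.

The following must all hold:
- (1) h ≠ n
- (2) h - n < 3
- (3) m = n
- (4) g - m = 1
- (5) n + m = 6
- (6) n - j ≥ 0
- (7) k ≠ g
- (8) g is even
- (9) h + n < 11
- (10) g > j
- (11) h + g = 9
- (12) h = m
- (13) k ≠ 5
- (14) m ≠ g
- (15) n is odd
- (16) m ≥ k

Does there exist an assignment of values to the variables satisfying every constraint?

Unsatisfiable

From constraints 3 and 12, h = m = n, so h = n. But constraint 1 says h ≠ n. Contradiction.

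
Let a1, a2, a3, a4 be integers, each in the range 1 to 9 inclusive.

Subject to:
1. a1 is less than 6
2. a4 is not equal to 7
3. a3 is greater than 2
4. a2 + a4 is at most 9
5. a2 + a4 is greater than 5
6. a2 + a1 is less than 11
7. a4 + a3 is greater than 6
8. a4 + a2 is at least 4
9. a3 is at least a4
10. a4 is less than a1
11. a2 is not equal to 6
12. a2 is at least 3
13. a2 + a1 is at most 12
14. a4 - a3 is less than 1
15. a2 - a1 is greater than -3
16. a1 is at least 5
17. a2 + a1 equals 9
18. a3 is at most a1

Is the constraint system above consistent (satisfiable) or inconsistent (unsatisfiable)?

Satisfiable

Setting (a1, a2, a3, a4) = (5, 4, 4, 3) satisfies everything: constraint 4: a2 + a4 = 7; constraint 5: a2 + a4 = 7, and the others follow.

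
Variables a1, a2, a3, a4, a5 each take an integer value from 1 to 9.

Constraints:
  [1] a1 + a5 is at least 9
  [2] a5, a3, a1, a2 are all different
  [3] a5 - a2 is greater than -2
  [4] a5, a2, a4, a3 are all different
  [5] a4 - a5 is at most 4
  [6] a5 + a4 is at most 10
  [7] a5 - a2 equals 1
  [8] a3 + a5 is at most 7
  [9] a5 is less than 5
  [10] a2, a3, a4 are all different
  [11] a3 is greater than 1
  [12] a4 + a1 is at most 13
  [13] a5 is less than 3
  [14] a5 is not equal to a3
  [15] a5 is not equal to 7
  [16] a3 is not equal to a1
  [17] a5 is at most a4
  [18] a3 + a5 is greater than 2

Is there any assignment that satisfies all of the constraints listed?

Satisfiable

Take a1 = 8, a2 = 1, a3 = 3, a4 = 5, a5 = 2. Then constraint 1: a1 + a5 = 10; constraint 3: a5 - a2 = 1; constraint 5: a4 - a5 = 3, and every other listed constraint is also met.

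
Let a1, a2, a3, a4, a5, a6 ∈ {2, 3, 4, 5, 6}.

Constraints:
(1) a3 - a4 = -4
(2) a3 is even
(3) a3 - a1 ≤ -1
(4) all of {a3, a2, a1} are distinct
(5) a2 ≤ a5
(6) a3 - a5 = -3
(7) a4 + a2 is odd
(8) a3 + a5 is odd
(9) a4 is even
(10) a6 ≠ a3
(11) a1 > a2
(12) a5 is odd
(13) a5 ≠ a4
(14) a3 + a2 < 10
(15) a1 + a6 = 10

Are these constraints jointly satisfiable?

Try a1 = 6, a2 = 5, a3 = 2, a4 = 6, a5 = 5, a6 = 4.
Check constraint 1: a3 - a4 = -4; constraint 3: a3 - a1 = -4; constraint 6: a3 - a5 = -3. The remaining constraints are straightforward to verify.

Satisfiable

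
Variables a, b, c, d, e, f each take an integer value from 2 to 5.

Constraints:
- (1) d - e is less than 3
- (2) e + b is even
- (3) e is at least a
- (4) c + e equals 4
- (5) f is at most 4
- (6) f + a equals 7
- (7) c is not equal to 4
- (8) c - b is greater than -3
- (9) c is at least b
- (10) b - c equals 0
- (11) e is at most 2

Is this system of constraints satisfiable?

From constraint 5: f ≤ 4. From constraints 3 and 11: a ≤ e ≤ 2. Hence f + a ≤ 6. But constraint 6 requires f + a = 7, and 7 > 6. Contradiction.

Unsatisfiable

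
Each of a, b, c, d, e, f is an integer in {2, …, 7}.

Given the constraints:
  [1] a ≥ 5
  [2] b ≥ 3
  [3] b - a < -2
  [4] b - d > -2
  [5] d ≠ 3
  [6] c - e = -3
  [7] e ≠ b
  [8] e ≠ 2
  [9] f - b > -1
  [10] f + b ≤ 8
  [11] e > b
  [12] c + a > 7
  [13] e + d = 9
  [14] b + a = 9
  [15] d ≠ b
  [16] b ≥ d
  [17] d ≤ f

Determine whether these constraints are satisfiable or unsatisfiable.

Try a = 6, b = 3, c = 4, d = 2, e = 7, f = 3.
Check constraint 3: b - a = -3; constraint 4: b - d = 1; constraint 6: c - e = -3. The remaining constraints are straightforward to verify.

Satisfiable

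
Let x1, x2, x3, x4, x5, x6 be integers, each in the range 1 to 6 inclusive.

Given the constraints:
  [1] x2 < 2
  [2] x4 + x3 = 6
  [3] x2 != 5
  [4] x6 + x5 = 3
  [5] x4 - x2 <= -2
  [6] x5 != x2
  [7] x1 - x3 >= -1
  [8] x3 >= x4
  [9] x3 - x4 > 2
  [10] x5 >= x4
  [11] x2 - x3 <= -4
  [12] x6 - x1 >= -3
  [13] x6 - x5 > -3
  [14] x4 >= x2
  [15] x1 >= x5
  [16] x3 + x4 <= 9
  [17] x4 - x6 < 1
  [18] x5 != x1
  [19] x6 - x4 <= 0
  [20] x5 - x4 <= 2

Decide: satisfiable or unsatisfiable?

Unsatisfiable

Constraints 5, 7, 11, 12, and 19 give x6 − x1 ≥ -3, x1 − x3 ≥ -1, x3 − x2 ≥ 4, x2 − x4 ≥ 2, x4 − x6 ≥ 0.
Adding all 5 inequalities: the left sides telescope to 0, and the right sides sum to (-3) + (-1) + 4 + 2 + 0 = 2. So 0 ≥ 2, which is false.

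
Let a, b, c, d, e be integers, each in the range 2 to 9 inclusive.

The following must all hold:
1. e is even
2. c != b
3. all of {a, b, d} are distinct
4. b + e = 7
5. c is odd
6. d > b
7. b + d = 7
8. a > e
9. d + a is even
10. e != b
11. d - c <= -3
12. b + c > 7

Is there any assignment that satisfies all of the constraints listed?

Try a = 8, b = 3, c = 7, d = 4, e = 4.
Check constraint 4: b + e = 7; constraint 7: b + d = 7; constraint 11: d - c = -3. The remaining constraints are straightforward to verify.

Satisfiable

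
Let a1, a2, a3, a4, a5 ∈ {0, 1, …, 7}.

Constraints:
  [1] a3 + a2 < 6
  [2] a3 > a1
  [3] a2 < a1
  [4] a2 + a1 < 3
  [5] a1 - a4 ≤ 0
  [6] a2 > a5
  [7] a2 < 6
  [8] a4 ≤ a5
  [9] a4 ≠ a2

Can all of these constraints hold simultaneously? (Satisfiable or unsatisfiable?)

Unsatisfiable

Constraints 3, 5, 6, and 8 give a5 < a2, a2 < a1, a1 ≤ a4, a4 ≤ a5. Chaining: a5 < a2 < a1 ≤ a4 ≤ a5, which forces a5 < a5 — impossible.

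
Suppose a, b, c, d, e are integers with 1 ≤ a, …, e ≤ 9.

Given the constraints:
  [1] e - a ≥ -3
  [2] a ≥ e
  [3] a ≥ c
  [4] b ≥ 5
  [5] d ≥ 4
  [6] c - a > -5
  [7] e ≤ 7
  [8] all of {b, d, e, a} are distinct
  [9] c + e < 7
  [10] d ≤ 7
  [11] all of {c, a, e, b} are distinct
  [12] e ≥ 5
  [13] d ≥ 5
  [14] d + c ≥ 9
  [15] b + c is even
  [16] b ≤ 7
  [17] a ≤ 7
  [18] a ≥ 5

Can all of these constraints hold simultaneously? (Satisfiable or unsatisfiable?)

Unsatisfiable

Constraints 4, 7, 10, 12, 13, 16, 17, and 18 confine each of b, d, e, a to the 3 values {5, …, 7}.
Constraint 8 requires all 4 of them to be distinct, but only 3 values are available — impossible by the pigeonhole principle.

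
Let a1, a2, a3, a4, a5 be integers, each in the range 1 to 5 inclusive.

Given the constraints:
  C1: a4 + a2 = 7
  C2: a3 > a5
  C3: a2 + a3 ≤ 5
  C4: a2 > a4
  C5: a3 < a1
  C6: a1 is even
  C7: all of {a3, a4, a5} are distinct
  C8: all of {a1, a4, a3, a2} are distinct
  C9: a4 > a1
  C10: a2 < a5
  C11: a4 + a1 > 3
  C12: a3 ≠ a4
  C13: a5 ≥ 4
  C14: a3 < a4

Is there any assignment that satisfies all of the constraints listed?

Unsatisfiable

Constraints 2, 4, 5, 9, and 10 give a1 < a4, a4 < a2, a2 < a5, a5 < a3, a3 < a1. Chaining: a1 < a4 < a2 < a5 < a3 < a1, which forces a1 < a1 — impossible.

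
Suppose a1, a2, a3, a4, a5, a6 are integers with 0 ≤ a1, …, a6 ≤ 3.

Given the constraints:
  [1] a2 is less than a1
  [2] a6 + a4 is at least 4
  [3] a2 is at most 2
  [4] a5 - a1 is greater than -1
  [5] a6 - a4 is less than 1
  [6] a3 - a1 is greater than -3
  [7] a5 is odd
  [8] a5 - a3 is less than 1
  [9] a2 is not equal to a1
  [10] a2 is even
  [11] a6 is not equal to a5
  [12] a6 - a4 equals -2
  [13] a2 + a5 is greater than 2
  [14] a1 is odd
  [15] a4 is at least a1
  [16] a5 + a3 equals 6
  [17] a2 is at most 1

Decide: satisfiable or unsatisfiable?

Satisfiable

Setting (a1, a2, a3, a4, a5, a6) = (3, 0, 3, 3, 3, 1) satisfies everything: constraint 2: a6 + a4 = 4; constraint 4: a5 - a1 = 0, and the others follow.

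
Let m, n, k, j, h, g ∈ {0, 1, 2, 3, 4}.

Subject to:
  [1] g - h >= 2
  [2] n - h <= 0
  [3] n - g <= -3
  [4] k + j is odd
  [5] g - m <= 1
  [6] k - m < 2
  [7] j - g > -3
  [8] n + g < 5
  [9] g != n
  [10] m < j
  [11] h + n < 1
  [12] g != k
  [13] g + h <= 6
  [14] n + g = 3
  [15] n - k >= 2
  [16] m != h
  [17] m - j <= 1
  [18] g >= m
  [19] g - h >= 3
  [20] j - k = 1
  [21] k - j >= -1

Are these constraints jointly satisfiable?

Unsatisfiable

Constraints 2, 5, 15, 17, 19, and 21 give h − n ≥ 0, n − k ≥ 2, k − j ≥ -1, j − m ≥ -1, m − g ≥ -1, g − h ≥ 3.
Adding all 6 inequalities: the left sides telescope to 0, and the right sides sum to 0 + 2 + (-1) + (-1) + (-1) + 3 = 2. So 0 ≥ 2, which is false.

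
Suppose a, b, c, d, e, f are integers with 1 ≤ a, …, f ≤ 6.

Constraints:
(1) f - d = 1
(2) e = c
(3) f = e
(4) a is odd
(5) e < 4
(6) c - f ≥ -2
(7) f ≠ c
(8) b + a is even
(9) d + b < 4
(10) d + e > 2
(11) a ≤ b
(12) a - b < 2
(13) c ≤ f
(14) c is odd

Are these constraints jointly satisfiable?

From constraints 2 and 3, f = e = c, so f = c. But constraint 7 says f ≠ c. Contradiction.

Unsatisfiable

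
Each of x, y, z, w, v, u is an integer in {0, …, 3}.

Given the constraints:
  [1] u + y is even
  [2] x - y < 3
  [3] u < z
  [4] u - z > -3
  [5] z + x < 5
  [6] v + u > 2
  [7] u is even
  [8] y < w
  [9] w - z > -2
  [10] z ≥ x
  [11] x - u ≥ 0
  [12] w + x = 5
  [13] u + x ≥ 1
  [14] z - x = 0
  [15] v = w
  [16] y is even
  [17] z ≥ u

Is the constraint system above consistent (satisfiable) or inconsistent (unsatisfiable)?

Try x = 2, y = 0, z = 2, w = 3, v = 3, u = 0.
Check constraint 2: x - y = 2; constraint 4: u - z = -2. The remaining constraints are straightforward to verify.

Satisfiable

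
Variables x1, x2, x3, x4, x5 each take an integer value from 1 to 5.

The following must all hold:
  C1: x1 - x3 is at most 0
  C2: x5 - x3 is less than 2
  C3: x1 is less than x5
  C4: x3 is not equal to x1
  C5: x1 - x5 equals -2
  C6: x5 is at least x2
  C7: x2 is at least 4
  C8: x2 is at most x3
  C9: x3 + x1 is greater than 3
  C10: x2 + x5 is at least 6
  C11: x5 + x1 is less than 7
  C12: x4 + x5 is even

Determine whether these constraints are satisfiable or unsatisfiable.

Take x1 = 2, x2 = 4, x3 = 4, x4 = 2, x5 = 4. Then constraint 1: x1 - x3 = -2; constraint 2: x5 - x3 = 0, and every other listed constraint is also met.

Satisfiable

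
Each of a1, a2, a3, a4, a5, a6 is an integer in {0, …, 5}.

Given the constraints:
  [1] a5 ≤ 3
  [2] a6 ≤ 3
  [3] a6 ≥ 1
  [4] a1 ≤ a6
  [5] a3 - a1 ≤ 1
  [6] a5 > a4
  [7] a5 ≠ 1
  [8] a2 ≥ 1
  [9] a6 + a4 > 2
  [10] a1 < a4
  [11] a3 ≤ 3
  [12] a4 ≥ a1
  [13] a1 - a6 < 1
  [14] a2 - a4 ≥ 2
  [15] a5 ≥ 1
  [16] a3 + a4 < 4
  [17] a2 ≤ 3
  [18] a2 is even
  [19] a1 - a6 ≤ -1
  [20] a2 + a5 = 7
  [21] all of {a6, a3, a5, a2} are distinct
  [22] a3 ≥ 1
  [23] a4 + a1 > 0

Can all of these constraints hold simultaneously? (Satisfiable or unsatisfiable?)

Unsatisfiable

Constraints 1, 2, 3, 8, 11, 15, 17, and 22 confine each of a6, a3, a5, a2 to the 3 values {1, …, 3}.
Constraint 21 requires all 4 of them to be distinct, but only 3 values are available — impossible by the pigeonhole principle.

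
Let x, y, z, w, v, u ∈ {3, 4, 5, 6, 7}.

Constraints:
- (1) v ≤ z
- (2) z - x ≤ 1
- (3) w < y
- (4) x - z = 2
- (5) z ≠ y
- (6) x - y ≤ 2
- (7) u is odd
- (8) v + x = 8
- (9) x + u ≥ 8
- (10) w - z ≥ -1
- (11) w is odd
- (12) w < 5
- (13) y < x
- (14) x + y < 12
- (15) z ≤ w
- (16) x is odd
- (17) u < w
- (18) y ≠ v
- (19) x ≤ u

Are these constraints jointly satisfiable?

Unsatisfiable

Constraints 3, 13, 17, and 19 give u < w, w < y, y < x, x ≤ u. Chaining: u < w < y < x ≤ u, which forces u < u — impossible.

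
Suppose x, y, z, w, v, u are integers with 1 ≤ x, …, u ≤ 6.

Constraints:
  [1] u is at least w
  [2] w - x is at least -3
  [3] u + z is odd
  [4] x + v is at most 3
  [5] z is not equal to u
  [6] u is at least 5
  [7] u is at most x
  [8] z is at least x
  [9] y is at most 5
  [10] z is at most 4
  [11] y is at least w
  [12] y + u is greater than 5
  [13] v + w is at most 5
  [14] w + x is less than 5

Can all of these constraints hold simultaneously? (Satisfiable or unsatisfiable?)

From constraints 6 and 7: x ≥ u and u ≥ 5, so x ≥ 5. From constraints 8 and 10: x ≤ z and z ≤ 4, so x ≤ 4. But 4 < 5, so no value of x works.

Unsatisfiable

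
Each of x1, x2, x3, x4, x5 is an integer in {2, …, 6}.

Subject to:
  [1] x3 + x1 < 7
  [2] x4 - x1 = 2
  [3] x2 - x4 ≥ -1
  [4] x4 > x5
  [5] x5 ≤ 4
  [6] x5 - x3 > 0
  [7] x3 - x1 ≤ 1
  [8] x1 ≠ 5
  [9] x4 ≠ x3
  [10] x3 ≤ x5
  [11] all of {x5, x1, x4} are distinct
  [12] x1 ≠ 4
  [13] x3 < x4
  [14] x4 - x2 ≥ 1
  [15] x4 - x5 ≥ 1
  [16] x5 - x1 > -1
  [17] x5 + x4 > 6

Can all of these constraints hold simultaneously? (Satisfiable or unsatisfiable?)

Setting (x1, x2, x3, x4, x5) = (2, 3, 2, 4, 3) satisfies everything: constraint 1: x3 + x1 = 4; constraint 2: x4 - x1 = 2; constraint 3: x2 - x4 = -1, and the others follow.

Satisfiable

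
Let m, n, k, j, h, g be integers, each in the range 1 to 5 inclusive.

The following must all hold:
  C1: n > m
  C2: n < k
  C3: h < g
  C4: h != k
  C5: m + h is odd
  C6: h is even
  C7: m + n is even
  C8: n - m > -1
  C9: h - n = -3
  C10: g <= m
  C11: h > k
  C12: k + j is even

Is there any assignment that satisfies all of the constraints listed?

Constraints 1, 2, 3, 10, and 11 give k < h, h < g, g ≤ m, m < n, n < k. Chaining: k < h < g ≤ m < n < k, which forces k < k — impossible.

Unsatisfiable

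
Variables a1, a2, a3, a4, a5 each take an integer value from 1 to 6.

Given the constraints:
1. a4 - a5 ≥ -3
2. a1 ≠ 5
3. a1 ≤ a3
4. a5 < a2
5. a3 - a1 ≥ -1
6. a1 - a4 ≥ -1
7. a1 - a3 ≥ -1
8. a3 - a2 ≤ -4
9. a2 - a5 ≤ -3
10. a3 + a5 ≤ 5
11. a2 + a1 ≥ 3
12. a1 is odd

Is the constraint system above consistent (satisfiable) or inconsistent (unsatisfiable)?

Constraints 1, 5, 6, 8, and 9 give a4 − a5 ≥ -3, a5 − a2 ≥ 3, a2 − a3 ≥ 4, a3 − a1 ≥ -1, a1 − a4 ≥ -1.
Adding all 5 inequalities: the left sides telescope to 0, and the right sides sum to (-3) + 3 + 4 + (-1) + (-1) = 2. So 0 ≥ 2, which is false.

Unsatisfiable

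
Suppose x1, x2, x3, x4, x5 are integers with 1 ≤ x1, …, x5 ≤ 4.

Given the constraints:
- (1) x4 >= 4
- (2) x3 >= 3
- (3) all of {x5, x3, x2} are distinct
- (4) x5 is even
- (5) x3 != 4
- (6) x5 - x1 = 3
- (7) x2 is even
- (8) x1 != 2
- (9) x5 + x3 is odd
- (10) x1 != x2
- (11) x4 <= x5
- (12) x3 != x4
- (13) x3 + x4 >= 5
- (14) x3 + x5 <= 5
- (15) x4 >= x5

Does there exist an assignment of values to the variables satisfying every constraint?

Unsatisfiable

From constraint 2: x3 ≥ 3. From constraints 1 and 11: x5 ≥ x4 ≥ 4. Hence x3 + x5 ≥ 7. But constraint 14 requires x3 + x5 ≤ 5, and 5 < 7. Contradiction.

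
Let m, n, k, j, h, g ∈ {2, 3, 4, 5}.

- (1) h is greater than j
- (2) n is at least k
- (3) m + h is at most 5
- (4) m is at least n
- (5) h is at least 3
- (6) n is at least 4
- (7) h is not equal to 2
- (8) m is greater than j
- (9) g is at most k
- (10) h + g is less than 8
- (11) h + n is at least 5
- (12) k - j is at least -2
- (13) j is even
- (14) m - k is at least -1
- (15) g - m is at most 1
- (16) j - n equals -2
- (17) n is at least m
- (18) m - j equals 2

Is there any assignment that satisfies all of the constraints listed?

Unsatisfiable

From constraints 4 and 6: m ≥ n ≥ 4. From constraint 5: h ≥ 3. Hence m + h ≥ 7. But constraint 3 requires m + h ≤ 5, and 5 < 7. Contradiction.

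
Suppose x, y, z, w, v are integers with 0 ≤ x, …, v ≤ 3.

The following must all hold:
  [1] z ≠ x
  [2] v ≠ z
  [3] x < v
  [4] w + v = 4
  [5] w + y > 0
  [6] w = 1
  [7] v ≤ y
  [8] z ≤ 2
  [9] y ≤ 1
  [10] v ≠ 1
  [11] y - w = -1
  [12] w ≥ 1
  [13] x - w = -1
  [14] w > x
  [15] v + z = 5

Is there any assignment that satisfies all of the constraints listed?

Unsatisfiable

From constraints 7 and 9: v ≤ y ≤ 1. From constraint 8: z ≤ 2. Hence v + z ≤ 3. But constraint 15 requires v + z = 5, and 5 > 3. Contradiction.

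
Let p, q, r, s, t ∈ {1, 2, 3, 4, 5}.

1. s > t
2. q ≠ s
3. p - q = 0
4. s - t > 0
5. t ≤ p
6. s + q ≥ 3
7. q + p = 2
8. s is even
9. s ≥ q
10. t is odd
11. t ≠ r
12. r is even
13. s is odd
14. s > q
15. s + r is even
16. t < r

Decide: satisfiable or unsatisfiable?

Constraint 13 makes s odd and constraint 12 makes r even, so s + r must be odd. Constraint 15 says s + r is even — contradiction.

Unsatisfiable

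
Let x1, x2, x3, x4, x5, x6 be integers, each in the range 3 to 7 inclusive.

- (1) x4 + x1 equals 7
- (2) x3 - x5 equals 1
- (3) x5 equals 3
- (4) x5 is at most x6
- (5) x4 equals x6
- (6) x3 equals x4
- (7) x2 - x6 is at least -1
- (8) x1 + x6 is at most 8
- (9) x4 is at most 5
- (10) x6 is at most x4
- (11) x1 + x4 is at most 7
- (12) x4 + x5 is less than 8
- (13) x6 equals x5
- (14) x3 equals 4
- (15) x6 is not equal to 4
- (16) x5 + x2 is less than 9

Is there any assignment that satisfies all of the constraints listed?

Unsatisfiable

Constraint 14 fixes x3 = 4 and constraint 3 fixes x5 = 3. Constraints 5, 6, and 13 give x3 = x4 = x6 = x5, so x3 = x5. But 4 ≠ 3 — contradiction.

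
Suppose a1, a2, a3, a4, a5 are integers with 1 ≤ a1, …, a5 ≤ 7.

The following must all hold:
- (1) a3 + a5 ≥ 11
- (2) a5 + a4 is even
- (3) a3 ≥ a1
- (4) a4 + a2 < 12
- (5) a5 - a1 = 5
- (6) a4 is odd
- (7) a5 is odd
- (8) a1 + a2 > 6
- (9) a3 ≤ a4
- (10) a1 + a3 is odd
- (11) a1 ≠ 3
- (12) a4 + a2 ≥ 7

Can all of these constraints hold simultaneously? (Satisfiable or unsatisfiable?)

Satisfiable

The assignment a1 = 2, a2 = 5, a3 = 5, a4 = 5, a5 = 7 works:
  constraint 1 holds since a3 + a5 = 12.
  constraint 4 holds since a4 + a2 = 10.
The rest check out directly.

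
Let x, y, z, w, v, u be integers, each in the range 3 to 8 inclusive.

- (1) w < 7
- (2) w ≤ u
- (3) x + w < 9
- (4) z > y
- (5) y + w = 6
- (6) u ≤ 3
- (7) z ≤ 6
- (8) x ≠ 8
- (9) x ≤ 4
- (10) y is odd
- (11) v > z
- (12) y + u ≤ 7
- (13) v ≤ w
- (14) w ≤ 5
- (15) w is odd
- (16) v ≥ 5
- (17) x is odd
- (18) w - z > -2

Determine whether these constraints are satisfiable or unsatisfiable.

Unsatisfiable

From constraints 13 and 16: w ≥ v and v ≥ 5, so w ≥ 5. From constraints 2 and 6: w ≤ u and u ≤ 3, so w ≤ 3. But 3 < 5, so no value of w works.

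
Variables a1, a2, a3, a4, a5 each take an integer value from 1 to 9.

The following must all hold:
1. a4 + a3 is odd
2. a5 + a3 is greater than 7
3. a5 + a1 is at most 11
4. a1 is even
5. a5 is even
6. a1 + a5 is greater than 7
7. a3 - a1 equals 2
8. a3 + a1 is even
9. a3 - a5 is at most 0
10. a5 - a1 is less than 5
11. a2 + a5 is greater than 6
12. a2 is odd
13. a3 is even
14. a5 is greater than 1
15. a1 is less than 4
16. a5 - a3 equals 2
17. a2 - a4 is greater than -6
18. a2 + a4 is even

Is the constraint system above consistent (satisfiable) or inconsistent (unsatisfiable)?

The assignment a1 = 2, a2 = 3, a3 = 4, a4 = 7, a5 = 6 works:
  constraint 2 holds since a5 + a3 = 10.
  constraint 3 holds since a5 + a1 = 8.
The rest check out directly.

Satisfiable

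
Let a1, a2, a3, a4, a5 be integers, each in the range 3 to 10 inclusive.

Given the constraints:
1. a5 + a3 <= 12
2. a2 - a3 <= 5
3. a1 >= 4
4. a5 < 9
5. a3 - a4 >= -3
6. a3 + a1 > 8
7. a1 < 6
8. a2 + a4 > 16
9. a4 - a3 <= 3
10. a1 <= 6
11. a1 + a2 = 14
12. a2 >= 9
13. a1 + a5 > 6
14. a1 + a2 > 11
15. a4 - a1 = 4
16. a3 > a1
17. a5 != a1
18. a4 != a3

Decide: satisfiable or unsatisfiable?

One satisfying assignment is a1 = 4, a2 = 10, a3 = 7, a4 = 8, a5 = 5.
For the less obvious constraints — constraint 1: a5 + a3 = 12; constraint 2: a2 - a3 = 3; constraint 5: a3 - a4 = -1 — and the others hold by inspection.

Satisfiable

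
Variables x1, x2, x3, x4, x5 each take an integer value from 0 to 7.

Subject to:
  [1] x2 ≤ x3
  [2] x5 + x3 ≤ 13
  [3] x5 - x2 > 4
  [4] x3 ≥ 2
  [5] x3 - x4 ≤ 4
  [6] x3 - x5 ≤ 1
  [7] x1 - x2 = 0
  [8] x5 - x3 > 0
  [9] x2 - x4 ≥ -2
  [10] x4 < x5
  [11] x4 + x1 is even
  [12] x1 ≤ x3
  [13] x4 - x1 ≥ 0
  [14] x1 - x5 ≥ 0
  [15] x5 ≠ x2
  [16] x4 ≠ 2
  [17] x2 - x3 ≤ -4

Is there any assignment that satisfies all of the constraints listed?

Constraints 6, 9, 13, 14, and 17 give x2 − x4 ≥ -2, x4 − x1 ≥ 0, x1 − x5 ≥ 0, x5 − x3 ≥ -1, x3 − x2 ≥ 4.
Adding all 5 inequalities: the left sides telescope to 0, and the right sides sum to (-2) + 0 + 0 + (-1) + 4 = 1. So 0 ≥ 1, which is false.

Unsatisfiable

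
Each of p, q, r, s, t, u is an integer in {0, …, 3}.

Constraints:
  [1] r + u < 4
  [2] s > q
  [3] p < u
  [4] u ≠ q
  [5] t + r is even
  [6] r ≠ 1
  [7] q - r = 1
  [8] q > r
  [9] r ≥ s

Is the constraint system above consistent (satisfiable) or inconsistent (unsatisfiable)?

Unsatisfiable

Constraints 2, 8, and 9 give q < s, s ≤ r, r < q. Chaining: q < s ≤ r < q, which forces q < q — impossible.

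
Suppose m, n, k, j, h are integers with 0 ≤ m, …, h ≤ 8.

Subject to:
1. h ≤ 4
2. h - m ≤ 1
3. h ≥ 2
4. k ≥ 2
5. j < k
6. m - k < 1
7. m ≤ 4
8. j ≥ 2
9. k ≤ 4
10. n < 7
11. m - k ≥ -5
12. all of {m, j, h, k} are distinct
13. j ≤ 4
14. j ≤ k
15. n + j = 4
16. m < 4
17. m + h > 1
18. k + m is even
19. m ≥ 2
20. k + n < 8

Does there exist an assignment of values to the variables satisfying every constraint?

Constraints 1, 3, 4, 7, 8, 9, 13, and 19 confine each of m, j, h, k to the 3 values {2, …, 4}.
Constraint 12 requires all 4 of them to be distinct, but only 3 values are available — impossible by the pigeonhole principle.

Unsatisfiable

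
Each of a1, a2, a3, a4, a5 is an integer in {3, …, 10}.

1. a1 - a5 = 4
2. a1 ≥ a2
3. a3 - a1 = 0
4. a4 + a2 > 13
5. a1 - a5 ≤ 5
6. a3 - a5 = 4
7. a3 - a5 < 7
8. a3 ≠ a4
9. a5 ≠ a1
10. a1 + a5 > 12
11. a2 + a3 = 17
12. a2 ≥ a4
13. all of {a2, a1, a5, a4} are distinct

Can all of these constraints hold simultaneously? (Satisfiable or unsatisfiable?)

Satisfiable

The assignment a1 = 9, a2 = 8, a3 = 9, a4 = 6, a5 = 5 works:
  constraint 1 holds since a1 - a5 = 4.
  constraint 3 holds since a3 - a1 = 0.
The rest check out directly.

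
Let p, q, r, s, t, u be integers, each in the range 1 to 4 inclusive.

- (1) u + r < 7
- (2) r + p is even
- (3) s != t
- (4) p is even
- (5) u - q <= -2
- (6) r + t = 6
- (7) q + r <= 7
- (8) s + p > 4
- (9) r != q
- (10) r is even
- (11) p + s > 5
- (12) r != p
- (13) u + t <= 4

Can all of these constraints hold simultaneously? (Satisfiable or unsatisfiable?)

Satisfiable

One satisfying assignment is p = 2, q = 3, r = 4, s = 4, t = 2, u = 1.
For the less obvious constraints — constraint 1: u + r = 5; constraint 5: u - q = -2 — and the others hold by inspection.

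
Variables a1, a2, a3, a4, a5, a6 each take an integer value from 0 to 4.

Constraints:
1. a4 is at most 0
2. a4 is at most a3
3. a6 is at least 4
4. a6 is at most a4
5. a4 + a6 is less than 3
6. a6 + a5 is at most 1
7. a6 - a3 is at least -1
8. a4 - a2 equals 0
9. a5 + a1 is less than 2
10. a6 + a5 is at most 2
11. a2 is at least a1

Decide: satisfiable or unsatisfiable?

Unsatisfiable

From constraint 3: a6 ≥ 4. From constraints 1 and 4: a6 ≤ a4 and a4 ≤ 0, so a6 ≤ 0. But 0 < 4, so no value of a6 works.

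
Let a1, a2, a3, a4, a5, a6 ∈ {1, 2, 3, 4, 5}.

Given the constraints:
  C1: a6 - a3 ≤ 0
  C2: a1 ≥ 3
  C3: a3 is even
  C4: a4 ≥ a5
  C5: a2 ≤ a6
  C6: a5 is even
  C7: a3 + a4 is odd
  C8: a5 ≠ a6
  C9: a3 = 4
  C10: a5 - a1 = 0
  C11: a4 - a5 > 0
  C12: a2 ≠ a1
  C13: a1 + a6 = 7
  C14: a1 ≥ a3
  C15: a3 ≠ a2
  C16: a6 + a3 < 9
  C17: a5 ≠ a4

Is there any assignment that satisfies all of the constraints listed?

Try a1 = 4, a2 = 3, a3 = 4, a4 = 5, a5 = 4, a6 = 3.
Check constraint 1: a6 - a3 = -1; constraint 10: a5 - a1 = 0; constraint 11: a4 - a5 = 1. The remaining constraints are straightforward to verify.

Satisfiable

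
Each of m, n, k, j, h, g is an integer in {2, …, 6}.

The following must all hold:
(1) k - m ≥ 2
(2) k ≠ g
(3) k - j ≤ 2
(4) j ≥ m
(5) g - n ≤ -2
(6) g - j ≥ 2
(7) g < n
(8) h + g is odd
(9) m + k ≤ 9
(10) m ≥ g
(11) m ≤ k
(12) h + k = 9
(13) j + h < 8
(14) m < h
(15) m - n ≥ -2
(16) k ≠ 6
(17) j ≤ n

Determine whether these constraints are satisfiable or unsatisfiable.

Unsatisfiable

Constraints 1, 3, 5, 6, and 15 give n − g ≥ 2, g − j ≥ 2, j − k ≥ -2, k − m ≥ 2, m − n ≥ -2.
Adding all 5 inequalities: the left sides telescope to 0, and the right sides sum to 2 + 2 + (-2) + 2 + (-2) = 2. So 0 ≥ 2, which is false.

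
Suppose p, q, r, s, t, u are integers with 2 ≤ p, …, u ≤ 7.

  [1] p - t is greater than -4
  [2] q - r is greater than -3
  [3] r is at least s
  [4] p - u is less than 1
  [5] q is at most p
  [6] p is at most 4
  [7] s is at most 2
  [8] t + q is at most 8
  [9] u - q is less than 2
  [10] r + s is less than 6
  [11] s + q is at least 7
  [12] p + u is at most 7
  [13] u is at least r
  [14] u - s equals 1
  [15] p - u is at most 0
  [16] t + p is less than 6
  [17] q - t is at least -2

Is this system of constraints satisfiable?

From constraint 7: s ≤ 2. From constraints 5 and 6: q ≤ p ≤ 4. Hence s + q ≤ 6. But constraint 11 requires s + q ≥ 7, and 7 > 6. Contradiction.

Unsatisfiable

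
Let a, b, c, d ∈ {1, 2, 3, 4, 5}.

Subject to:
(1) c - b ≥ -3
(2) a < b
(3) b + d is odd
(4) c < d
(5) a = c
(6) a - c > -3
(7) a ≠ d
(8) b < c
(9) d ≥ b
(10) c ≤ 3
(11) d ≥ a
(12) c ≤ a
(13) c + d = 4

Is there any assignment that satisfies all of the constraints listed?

Constraints 2, 8, and 12 give b < c, c ≤ a, a < b. Chaining: b < c ≤ a < b, which forces b < b — impossible.

Unsatisfiable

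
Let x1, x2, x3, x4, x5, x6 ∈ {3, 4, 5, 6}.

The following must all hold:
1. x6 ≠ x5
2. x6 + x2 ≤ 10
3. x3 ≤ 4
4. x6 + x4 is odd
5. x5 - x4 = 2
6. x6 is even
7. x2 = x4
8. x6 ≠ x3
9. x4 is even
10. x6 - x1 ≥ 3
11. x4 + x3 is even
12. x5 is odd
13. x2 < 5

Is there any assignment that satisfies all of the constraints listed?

Unsatisfiable

Constraint 6 makes x6 even and constraint 9 makes x4 even, so x6 + x4 must be even. Constraint 4 says x6 + x4 is odd — contradiction.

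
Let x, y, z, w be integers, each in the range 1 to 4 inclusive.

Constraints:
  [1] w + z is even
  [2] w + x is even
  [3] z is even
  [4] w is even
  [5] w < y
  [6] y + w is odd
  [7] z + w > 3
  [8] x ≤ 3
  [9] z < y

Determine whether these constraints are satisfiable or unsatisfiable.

The assignment x = 2, y = 3, z = 2, w = 2 works:
  constraint 1 holds since w + z = 4 is even.
  constraint 2 holds since w + x = 4 is even.
  constraint 7 holds since z + w = 4.
The rest check out directly.

Satisfiable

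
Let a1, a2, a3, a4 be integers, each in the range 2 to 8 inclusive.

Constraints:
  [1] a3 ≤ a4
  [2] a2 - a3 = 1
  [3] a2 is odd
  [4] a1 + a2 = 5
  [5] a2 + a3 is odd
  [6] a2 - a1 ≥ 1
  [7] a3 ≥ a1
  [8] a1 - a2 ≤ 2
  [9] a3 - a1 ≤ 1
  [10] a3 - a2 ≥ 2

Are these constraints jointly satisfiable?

Unsatisfiable

Constraints 6, 9, and 10 give a2 − a1 ≥ 1, a1 − a3 ≥ -1, a3 − a2 ≥ 2.
Adding all 3 inequalities: the left sides telescope to 0, and the right sides sum to 1 + (-1) + 2 = 2. So 0 ≥ 2, which is false.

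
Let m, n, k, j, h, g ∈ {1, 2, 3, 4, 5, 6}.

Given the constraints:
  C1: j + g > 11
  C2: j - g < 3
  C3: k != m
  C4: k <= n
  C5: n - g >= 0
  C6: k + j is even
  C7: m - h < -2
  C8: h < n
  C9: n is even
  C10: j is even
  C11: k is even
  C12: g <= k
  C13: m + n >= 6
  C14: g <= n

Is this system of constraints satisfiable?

Satisfiable

Setting (m, n, k, j, h, g) = (2, 6, 6, 6, 5, 6) satisfies everything: constraint 1: j + g = 12; constraint 2: j - g = 0; constraint 5: n - g = 0, and the others follow.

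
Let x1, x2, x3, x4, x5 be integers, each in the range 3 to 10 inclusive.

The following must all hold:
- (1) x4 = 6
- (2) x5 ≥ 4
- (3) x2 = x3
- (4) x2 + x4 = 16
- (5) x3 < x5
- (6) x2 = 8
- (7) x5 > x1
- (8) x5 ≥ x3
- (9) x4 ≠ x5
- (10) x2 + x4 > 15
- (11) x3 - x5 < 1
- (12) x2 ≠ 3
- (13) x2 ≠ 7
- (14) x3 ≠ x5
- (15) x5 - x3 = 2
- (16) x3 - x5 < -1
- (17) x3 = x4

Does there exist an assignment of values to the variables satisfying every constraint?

Constraint 6 fixes x2 = 8 and constraint 1 fixes x4 = 6. Constraints 3 and 17 give x2 = x3 = x4, so x2 = x4. But 8 ≠ 6 — contradiction.

Unsatisfiable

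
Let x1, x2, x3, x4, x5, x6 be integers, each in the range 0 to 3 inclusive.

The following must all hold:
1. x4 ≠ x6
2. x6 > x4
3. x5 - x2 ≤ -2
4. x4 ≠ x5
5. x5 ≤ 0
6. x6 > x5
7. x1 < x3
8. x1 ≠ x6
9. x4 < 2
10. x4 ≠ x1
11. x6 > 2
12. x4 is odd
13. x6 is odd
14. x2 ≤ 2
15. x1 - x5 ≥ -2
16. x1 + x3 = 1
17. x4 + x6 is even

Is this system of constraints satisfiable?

The assignment x1 = 0, x2 = 2, x3 = 1, x4 = 1, x5 = 0, x6 = 3 works:
  constraint 3 holds since x5 - x2 = -2.
  constraint 15 holds since x1 - x5 = 0.
  constraint 16 holds since x1 + x3 = 1.
The rest check out directly.

Satisfiable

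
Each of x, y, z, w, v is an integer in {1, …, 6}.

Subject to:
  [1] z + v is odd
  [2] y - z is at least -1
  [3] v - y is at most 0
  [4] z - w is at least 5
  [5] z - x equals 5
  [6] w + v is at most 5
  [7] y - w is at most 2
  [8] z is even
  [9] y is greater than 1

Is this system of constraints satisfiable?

Unsatisfiable

Constraints 2, 4, and 7 give w − y ≥ -2, y − z ≥ -1, z − w ≥ 5.
Adding all 3 inequalities: the left sides telescope to 0, and the right sides sum to (-2) + (-1) + 5 = 2. So 0 ≥ 2, which is false.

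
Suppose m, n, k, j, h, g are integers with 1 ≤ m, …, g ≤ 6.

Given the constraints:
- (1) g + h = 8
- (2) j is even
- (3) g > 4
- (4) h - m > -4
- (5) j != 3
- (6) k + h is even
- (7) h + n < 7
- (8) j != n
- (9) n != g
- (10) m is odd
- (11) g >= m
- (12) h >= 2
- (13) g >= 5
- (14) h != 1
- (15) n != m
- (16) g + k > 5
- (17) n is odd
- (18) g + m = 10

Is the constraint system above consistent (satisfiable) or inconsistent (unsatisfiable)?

Satisfiable

Setting (m, n, k, j, h, g) = (5, 3, 1, 2, 3, 5) satisfies everything: constraint 1: g + h = 8; constraint 4: h - m = -2, and the others follow.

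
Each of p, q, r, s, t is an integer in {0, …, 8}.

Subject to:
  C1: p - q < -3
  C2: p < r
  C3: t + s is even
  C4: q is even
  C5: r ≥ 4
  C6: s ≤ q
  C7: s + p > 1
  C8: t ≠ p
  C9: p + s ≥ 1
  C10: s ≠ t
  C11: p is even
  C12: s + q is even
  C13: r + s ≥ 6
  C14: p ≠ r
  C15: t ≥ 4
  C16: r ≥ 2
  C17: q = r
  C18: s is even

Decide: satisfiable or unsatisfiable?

Satisfiable

Try p = 0, q = 4, r = 4, s = 2, t = 4.
Check constraint 1: p - q = -4; constraint 7: s + p = 2. The remaining constraints are straightforward to verify.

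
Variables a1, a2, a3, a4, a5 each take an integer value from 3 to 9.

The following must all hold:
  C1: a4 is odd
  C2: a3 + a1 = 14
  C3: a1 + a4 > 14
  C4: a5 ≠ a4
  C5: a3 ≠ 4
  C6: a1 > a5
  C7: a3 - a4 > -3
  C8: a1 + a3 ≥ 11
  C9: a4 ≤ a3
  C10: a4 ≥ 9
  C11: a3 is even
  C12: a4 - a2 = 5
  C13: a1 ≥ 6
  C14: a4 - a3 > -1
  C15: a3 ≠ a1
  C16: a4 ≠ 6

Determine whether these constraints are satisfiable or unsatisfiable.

From constraints 9 and 10: a3 ≥ a4 ≥ 9. From constraint 13: a1 ≥ 6. Hence a3 + a1 ≥ 15. But constraint 2 requires a3 + a1 = 14, and 14 < 15. Contradiction.

Unsatisfiable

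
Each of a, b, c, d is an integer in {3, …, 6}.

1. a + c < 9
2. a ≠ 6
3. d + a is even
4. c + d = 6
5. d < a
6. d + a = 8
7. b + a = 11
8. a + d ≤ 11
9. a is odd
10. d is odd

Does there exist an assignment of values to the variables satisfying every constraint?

Satisfiable

Try a = 5, b = 6, c = 3, d = 3.
Check constraint 1: a + c = 8; constraint 4: c + d = 6; constraint 6: d + a = 8. The remaining constraints are straightforward to verify.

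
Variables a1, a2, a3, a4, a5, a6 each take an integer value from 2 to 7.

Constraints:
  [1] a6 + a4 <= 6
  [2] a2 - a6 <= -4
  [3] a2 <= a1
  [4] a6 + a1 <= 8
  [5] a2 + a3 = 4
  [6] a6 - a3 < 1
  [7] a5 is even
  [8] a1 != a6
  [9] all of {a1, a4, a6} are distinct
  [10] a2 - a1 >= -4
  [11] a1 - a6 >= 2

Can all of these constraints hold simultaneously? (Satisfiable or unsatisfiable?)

Constraints 2, 10, and 11 give a2 − a1 ≥ -4, a1 − a6 ≥ 2, a6 − a2 ≥ 4.
Adding all 3 inequalities: the left sides telescope to 0, and the right sides sum to (-4) + 2 + 4 = 2. So 0 ≥ 2, which is false.

Unsatisfiable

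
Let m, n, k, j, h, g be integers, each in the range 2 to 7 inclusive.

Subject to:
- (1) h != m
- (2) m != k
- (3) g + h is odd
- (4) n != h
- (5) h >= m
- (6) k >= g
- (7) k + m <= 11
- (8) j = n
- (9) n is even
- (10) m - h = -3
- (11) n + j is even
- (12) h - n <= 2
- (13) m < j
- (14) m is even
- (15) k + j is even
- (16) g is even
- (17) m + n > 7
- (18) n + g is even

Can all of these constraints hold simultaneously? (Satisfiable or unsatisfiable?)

Satisfiable

Try m = 4, n = 6, k = 6, j = 6, h = 7, g = 6.
Check constraint 7: k + m = 10; constraint 10: m - h = -3; constraint 12: h - n = 1. The remaining constraints are straightforward to verify.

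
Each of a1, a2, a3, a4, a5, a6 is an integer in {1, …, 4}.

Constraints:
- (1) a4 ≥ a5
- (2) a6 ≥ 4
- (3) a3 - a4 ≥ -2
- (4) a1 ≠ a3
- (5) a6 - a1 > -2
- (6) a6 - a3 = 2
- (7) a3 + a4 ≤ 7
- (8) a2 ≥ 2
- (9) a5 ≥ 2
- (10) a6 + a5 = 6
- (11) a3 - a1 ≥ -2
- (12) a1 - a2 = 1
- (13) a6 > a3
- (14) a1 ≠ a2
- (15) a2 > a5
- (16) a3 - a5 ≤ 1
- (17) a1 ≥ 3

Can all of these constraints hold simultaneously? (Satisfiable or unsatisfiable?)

Satisfiable

Take a1 = 4, a2 = 3, a3 = 2, a4 = 2, a5 = 2, a6 = 4. Then constraint 3: a3 - a4 = 0; constraint 5: a6 - a1 = 0, and every other listed constraint is also met.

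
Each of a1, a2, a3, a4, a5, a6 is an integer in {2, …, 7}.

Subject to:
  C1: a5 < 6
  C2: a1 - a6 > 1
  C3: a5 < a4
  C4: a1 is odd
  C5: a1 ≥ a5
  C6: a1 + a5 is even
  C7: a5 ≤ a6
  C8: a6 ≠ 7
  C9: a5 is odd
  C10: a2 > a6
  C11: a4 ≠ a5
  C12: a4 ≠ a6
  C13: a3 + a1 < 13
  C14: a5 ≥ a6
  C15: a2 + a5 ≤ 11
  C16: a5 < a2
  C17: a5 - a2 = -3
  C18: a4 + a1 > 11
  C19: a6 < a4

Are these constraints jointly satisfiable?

Satisfiable

Setting (a1, a2, a3, a4, a5, a6) = (7, 6, 3, 7, 3, 3) satisfies everything: constraint 2: a1 - a6 = 4; constraint 13: a3 + a1 = 10, and the others follow.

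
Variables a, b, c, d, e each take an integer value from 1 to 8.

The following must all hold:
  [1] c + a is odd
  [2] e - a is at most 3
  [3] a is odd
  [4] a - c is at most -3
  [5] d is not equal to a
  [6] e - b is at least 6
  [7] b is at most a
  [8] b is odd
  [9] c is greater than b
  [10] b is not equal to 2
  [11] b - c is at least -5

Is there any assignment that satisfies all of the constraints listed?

Constraints 2, 4, 6, and 11 give e − b ≥ 6, b − c ≥ -5, c − a ≥ 3, a − e ≥ -3.
Adding all 4 inequalities: the left sides telescope to 0, and the right sides sum to 6 + (-5) + 3 + (-3) = 1. So 0 ≥ 1, which is false.

Unsatisfiable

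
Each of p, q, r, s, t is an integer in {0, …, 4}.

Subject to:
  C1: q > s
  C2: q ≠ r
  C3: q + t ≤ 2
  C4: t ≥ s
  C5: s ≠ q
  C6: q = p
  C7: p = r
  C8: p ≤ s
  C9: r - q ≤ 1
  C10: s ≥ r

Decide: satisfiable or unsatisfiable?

From constraints 6 and 7, q = p = r, so q = r. But constraint 2 says q ≠ r. Contradiction.

Unsatisfiable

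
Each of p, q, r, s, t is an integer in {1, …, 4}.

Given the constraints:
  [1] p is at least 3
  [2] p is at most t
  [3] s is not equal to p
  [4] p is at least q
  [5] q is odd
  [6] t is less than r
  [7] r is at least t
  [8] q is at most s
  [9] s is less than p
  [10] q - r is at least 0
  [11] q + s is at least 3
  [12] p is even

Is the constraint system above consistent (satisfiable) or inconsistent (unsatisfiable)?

Constraints 2, 6, 8, 9, and 10 give r ≤ q, q ≤ s, s < p, p ≤ t, t < r. Chaining: r ≤ q ≤ s < p ≤ t < r, which forces r < r — impossible.

Unsatisfiable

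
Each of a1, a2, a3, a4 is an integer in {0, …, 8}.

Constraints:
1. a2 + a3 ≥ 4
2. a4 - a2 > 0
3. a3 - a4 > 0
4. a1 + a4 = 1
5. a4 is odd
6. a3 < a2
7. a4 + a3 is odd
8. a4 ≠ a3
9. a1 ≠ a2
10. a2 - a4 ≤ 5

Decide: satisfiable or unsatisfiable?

Constraints 2, 3, and 6 give a2 < a4, a4 < a3, a3 < a2. Chaining: a2 < a4 < a3 < a2, which forces a2 < a2 — impossible.

Unsatisfiable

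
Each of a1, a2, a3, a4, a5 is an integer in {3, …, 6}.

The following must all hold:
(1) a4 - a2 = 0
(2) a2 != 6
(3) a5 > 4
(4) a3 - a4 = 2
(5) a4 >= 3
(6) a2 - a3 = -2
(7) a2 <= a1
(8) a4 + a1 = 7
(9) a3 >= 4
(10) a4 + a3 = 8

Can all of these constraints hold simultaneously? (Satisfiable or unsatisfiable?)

Satisfiable

Setting (a1, a2, a3, a4, a5) = (4, 3, 5, 3, 6) satisfies everything: constraint 1: a4 - a2 = 0; constraint 4: a3 - a4 = 2; constraint 6: a2 - a3 = -2, and the others follow.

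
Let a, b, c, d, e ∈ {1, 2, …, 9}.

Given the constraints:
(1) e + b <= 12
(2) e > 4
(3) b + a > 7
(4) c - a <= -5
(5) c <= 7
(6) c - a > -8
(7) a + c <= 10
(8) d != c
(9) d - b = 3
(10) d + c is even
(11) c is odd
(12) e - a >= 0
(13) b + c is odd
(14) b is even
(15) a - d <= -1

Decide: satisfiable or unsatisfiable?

Satisfiable

One satisfying assignment is a = 6, b = 4, c = 1, d = 7, e = 8.
For the less obvious constraints — constraint 1: e + b = 12; constraint 3: b + a = 10 — and the others hold by inspection.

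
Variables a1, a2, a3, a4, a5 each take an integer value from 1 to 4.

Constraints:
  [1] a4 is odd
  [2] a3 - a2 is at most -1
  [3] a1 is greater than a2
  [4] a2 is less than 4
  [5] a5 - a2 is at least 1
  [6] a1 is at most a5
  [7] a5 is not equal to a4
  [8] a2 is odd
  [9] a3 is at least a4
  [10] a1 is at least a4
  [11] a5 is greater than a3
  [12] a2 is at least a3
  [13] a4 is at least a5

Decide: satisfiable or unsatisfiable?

Unsatisfiable

Constraints 2, 3, 6, 9, and 13 give a2 < a1, a1 ≤ a5, a5 ≤ a4, a4 ≤ a3, a3 < a2. Chaining: a2 < a1 ≤ a5 ≤ a4 ≤ a3 < a2, which forces a2 < a2 — impossible.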